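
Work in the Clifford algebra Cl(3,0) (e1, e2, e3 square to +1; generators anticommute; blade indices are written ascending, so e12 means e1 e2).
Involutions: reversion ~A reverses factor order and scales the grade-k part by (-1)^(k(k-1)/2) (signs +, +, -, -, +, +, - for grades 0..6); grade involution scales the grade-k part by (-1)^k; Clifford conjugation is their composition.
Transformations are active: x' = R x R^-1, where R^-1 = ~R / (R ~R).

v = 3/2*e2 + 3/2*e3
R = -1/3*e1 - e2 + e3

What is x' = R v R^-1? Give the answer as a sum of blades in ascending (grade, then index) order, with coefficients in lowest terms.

~R = -1/3*e1 - e2 + e3, and R ~R = 19/9, so R^-1 = ~R / (19/9).
R v = -1/2*e12 - 1/2*e13 - 3*e23
Answer: -3/2*e2 - 3/2*e3


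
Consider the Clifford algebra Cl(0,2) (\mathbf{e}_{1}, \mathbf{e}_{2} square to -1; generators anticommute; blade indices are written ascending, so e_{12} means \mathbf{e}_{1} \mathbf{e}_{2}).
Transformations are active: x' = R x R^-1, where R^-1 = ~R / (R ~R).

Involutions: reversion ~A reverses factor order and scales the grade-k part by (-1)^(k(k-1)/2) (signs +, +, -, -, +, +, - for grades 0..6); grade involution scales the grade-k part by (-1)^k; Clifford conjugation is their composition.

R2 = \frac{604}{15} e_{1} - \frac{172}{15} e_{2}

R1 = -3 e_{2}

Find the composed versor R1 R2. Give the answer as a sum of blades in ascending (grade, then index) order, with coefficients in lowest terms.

Distribute over the terms of R1 (each basis-blade product reordered to ascending indices, repeated generators contracted through their squares):
(-3 e_{2}) R2 = -\frac{172}{5} + \frac{604}{5} e_{12}
Answer: -\frac{172}{5} + \frac{604}{5} e_{12}


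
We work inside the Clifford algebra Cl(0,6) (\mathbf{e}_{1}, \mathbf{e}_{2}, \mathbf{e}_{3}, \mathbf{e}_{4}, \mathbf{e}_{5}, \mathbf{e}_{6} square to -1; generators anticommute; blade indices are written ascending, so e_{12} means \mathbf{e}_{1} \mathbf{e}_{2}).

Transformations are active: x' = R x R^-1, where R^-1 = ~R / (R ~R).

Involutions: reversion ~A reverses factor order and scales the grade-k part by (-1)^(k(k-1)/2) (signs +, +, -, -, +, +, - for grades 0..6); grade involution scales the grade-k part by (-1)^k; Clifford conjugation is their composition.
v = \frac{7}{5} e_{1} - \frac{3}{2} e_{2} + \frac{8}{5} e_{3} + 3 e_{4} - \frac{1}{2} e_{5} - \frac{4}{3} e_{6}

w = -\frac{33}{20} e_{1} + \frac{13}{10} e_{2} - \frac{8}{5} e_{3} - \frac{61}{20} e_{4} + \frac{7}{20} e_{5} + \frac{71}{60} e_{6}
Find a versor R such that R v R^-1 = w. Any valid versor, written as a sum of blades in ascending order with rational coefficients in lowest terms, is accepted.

Here q(v) = q(w) = -\frac{8009}{450}; the classical choice R = v + w = -\frac{1}{4} e_{1} - \frac{1}{5} e_{2} - \frac{1}{20} e_{4} - \frac{3}{20} e_{5} - \frac{3}{20} e_{6} then realises v -> w under the sandwich.
Answer: -\frac{1}{4} e_{1} - \frac{1}{5} e_{2} - \frac{1}{20} e_{4} - \frac{3}{20} e_{5} - \frac{3}{20} e_{6}


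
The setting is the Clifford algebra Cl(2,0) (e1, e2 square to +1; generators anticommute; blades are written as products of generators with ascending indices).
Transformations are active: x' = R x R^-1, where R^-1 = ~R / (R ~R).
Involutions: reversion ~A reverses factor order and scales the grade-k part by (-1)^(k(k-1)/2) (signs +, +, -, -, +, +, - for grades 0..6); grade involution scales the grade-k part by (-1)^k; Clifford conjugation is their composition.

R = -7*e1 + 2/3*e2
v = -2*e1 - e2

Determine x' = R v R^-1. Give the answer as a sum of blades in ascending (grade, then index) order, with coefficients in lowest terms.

~R = -7*e1 + 2/3*e2, and R ~R = 445/9, so R^-1 = ~R / (445/9).
R v = 40/3 + 25/3*e1 e2
Answer: -158/89*e1 + 121/89*e2


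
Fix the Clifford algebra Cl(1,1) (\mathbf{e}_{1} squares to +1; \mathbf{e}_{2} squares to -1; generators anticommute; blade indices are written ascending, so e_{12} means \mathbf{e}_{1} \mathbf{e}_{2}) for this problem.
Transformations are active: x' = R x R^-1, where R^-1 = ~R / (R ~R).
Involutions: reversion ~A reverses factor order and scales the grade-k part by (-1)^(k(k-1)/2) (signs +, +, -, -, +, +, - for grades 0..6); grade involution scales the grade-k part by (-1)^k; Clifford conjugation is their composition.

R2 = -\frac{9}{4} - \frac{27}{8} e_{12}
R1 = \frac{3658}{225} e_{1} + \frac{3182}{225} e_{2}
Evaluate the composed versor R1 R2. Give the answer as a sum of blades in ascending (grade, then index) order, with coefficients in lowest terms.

Distribute over the terms of R1 (each basis-blade product reordered to ascending indices, repeated generators contracted through their squares):
(\frac{3658}{225} e_{1}) R2 = -\frac{1829}{50} e_{1} - \frac{5487}{100} e_{2}
(\frac{3182}{225} e_{2}) R2 = -\frac{4773}{100} e_{1} - \frac{1591}{50} e_{2}
Summing the partial products and collecting blades:
Answer: -\frac{8431}{100} e_{1} - \frac{8669}{100} e_{2}


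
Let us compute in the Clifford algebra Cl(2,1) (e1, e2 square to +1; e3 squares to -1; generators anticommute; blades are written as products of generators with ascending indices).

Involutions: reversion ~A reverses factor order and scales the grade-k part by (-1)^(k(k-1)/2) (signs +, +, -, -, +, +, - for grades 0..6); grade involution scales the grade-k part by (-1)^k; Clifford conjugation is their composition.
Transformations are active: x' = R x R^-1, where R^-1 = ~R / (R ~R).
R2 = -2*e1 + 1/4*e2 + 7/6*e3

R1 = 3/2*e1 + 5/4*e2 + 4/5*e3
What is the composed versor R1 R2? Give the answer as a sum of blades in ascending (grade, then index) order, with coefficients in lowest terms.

Distribute over the terms of R1 (each basis-blade product reordered to ascending indices, repeated generators contracted through their squares):
(3/2*e1) R2 = -3 + 3/8*e1 e2 + 7/4*e1 e3
(5/4*e2) R2 = 5/16 + 5/2*e1 e2 + 35/24*e2 e3
(4/5*e3) R2 = -14/15 + 8/5*e1 e3 - 1/5*e2 e3
Summing the partial products and collecting blades:
Answer: -869/240 + 23/8*e1 e2 + 67/20*e1 e3 + 151/120*e2 e3


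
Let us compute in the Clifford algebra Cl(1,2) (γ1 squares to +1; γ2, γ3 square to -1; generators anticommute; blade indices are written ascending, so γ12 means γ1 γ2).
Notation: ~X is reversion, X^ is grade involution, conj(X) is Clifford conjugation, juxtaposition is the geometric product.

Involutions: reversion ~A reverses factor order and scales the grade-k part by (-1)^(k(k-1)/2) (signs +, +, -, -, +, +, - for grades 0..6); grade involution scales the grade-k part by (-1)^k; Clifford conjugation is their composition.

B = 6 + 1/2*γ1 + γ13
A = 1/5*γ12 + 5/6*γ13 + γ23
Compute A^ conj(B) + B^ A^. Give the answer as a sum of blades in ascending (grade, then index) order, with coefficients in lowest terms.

first term: -5/6 + 1/10*γ2 + 5/12*γ3 + 11/5*γ12 + 5*γ13 + 31/5*γ23 - 1/2*γ123
second term: 5/6 - 1/10*γ2 - 5/12*γ3 + 11/5*γ12 + 5*γ13 + 31/5*γ23 - 1/2*γ123
Answer: 22/5*γ12 + 10*γ13 + 62/5*γ23 - γ123


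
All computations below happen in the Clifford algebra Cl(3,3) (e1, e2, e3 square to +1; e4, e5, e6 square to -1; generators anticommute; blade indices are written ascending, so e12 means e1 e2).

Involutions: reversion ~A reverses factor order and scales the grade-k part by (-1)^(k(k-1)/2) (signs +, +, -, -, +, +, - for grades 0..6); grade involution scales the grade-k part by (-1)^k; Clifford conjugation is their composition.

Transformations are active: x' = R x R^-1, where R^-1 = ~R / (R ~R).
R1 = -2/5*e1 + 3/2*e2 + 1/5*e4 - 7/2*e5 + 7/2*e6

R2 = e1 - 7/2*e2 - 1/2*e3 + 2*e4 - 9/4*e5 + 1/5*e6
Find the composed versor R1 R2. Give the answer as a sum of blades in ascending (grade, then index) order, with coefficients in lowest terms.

Distribute over the terms of R1 (each basis-blade product reordered to ascending indices, repeated generators contracted through their squares):
(-2/5*e1) R2 = -2/5 + 7/5*e12 + 1/5*e13 - 4/5*e14 + 9/10*e15 - 2/25*e16
(3/2*e2) R2 = -21/4 - 3/2*e12 - 3/4*e23 + 3*e24 - 27/8*e25 + 3/10*e26
(1/5*e4) R2 = -2/5 - 1/5*e14 + 7/10*e24 + 1/10*e34 - 9/20*e45 + 1/25*e46
(-7/2*e5) R2 = -63/8 + 7/2*e15 - 49/4*e25 - 7/4*e35 + 7*e45 - 7/10*e56
(7/2*e6) R2 = -7/10 - 7/2*e16 + 49/4*e26 + 7/4*e36 - 7*e46 + 63/8*e56
Summing the partial products and collecting blades:
Answer: -117/8 - 1/10*e12 + 1/5*e13 - e14 + 22/5*e15 - 179/50*e16 - 3/4*e23 + 37/10*e24 - 125/8*e25 + 251/20*e26 + 1/10*e34 - 7/4*e35 + 7/4*e36 + 131/20*e45 - 174/25*e46 + 287/40*e56


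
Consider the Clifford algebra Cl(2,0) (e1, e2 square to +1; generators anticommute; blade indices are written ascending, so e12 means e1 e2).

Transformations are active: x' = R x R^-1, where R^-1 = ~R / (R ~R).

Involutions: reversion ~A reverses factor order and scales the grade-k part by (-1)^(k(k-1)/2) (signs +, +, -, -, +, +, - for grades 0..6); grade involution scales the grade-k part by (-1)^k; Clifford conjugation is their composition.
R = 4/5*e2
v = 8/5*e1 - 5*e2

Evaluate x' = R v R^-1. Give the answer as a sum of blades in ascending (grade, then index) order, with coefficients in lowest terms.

~R = 4/5*e2, and R ~R = 16/25, so R^-1 = ~R / (16/25).
R v = -4 - 32/25*e12
Answer: -8/5*e1 - 5*e2


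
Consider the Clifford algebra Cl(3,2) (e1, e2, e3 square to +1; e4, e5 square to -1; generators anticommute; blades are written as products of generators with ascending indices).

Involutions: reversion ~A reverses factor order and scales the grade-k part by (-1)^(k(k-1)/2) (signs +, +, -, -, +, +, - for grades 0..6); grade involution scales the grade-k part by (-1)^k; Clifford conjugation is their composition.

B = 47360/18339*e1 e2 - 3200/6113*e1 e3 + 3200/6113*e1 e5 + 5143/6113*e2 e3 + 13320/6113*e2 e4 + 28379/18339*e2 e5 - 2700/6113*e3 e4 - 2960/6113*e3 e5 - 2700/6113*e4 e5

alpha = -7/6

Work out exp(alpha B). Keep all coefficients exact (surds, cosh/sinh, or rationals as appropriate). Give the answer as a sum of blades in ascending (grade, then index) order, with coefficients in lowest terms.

B^2 term by term: the squares give (47360/18339)^2*(e1 e2)^2 + (-3200/6113)^2*(e1 e3)^2 + (3200/6113)^2*(e1 e5)^2 + (5143/6113)^2*(e2 e3)^2 + (13320/6113)^2*(e2 e4)^2 + (28379/18339)^2*(e2 e5)^2 + (-2700/6113)^2*(e3 e4)^2 + (-2960/6113)^2*(e3 e5)^2 + (-2700/6113)^2*(e4 e5)^2 = 2242969600/336318921*(-1) + 10240000/37368769*(-1) + 10240000/37368769*(+1) + 26450449/37368769*(-1) + 177422400/37368769*(+1) + 805367641/336318921*(+1) + 7290000/37368769*(+1) + 8761600/37368769*(+1) + 7290000/37368769*(-1) = 0 (each basis 2-blade squares to minus the product of its generators' squares); cross terms between blades sharing an index anticommute and cancel; the commuting (index-disjoint) pairs give grade-4 terms 2*c*c'*(blade product), which cancel blade by blade — e1 e2 e3 e4: -85248000/37368769 + 85248000/37368769 = 0; e1 e2 e3 e5: -280371200/112106307 + 181625600/112106307 + 32915200/37368769 = 0; e1 e2 e4 e5: -85248000/37368769 + 85248000/37368769 = 0; e1 e3 e4 e5: 17280000/37368769 - 17280000/37368769 = 0; e2 e3 e4 e5: -27772200/37368769 + 78854400/37368769 - 51082200/37368769 = 0 — confirming B is simple. So B^2 = 0.
B^2 = 0, so the series closes: exp(alpha B) = 1 + alpha B (parabolic case).
Answer: 1 - 165760/55017*e1 e2 + 11200/18339*e1 e3 - 11200/18339*e1 e5 - 36001/36678*e2 e3 - 15540/6113*e2 e4 - 198653/110034*e2 e5 + 3150/6113*e3 e4 + 10360/18339*e3 e5 + 3150/6113*e4 e5


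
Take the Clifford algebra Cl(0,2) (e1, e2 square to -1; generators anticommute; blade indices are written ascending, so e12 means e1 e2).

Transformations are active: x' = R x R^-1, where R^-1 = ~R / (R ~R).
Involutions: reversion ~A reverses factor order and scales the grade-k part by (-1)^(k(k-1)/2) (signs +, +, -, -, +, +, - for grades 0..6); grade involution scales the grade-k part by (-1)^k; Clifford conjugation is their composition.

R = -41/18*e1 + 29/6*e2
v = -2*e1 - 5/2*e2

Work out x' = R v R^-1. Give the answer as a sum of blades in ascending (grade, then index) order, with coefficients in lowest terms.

~R = -41/18*e1 + 29/6*e2, and R ~R = -4625/162, so R^-1 = ~R / (-4625/162).
R v = 271/36 + 553/36*e12
Answer: 29611/9250*e1 - 226/4625*e2


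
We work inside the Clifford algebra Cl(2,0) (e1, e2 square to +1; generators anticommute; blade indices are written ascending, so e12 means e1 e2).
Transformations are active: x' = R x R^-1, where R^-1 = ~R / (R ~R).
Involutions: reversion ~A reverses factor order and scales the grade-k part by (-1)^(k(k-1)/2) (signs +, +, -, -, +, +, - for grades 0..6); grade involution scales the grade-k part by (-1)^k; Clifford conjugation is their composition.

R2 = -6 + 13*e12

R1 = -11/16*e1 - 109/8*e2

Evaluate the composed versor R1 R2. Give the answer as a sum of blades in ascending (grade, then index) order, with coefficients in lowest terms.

Distribute over the terms of R1 (each basis-blade product reordered to ascending indices, repeated generators contracted through their squares):
(-11/16*e1) R2 = 33/8*e1 - 143/16*e2
(-109/8*e2) R2 = 1417/8*e1 + 327/4*e2
Summing the partial products and collecting blades:
Answer: 725/4*e1 + 1165/16*e2


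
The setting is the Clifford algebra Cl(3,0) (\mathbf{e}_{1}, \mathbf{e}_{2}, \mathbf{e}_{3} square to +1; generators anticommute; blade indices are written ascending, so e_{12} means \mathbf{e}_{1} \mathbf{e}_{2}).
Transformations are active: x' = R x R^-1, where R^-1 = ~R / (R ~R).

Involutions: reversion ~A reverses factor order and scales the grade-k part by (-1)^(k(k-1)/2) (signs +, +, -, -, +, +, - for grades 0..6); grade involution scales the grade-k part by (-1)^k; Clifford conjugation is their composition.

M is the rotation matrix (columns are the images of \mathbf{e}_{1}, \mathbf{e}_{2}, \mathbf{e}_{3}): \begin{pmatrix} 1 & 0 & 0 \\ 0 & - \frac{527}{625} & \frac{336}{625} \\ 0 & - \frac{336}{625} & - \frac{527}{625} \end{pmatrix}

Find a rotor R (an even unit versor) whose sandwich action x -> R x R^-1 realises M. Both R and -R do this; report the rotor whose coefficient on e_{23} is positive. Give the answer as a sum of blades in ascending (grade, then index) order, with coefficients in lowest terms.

Method: write R = a + b12*e_{12} + b13*e_{13} + b23*e_{23} with a^2 + b12^2 + b13^2 + b23^2 = 1 (so R^-1 = ~R). Expanding the columns R e_j ~R gives tr M = 4a^2 - 1 and, from the antisymmetric part, M21 - M12 = -4a*b12, M13 - M31 = 4a*b13, M32 - M23 = -4a*b23.
Here tr M = -\frac{429}{625}, so a^2 = (1 + tr M)/4 = \frac{49}{625} and a = ±\frac{7}{25}. Taking a = \frac{7}{25}: M21 - M12 = 0, M13 - M31 = 0, M32 - M23 = -\frac{672}{625}, giving b12 = 0, b13 = 0, b23 = \frac{24}{25}, i.e. R = \frac{7}{25} + \frac{24}{25} e_{23}.
Its e_{23} coefficient is already positive.
Answer: \frac{7}{25} + \frac{24}{25} e_{23}. Key observation: the double cover Spin(3) -> SO(3) sends R and -R to the same matrix (trace -\frac{429}{625} here), so the stated sign of the e_{23} coefficient is what selects one sheet.


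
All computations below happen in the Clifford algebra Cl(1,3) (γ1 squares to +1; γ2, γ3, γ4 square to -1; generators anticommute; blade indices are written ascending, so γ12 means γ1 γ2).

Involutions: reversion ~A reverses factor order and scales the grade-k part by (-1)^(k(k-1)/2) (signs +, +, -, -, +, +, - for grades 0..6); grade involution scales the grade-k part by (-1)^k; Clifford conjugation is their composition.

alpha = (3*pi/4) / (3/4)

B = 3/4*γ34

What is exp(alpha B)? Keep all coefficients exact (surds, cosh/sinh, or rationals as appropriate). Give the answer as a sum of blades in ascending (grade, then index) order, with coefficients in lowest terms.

B^2 = (3/4)^2*(γ34)^2 = 9/16*(-1) = -9/16 (a basis 2-blade squares to minus the product of its generators' squares).
B^2 = -9/16 — a negative square means the series sums to a rotation: l = 3/4, alpha*l = 3*pi/4, so exp(alpha B) = cos(3*pi/4) + (sin(3*pi/4)/(3/4))*B = -sqrt(2)/2 + (2*sqrt(2)/3)*B.
Answer: -sqrt(2)/2 + sqrt(2)/2*γ34


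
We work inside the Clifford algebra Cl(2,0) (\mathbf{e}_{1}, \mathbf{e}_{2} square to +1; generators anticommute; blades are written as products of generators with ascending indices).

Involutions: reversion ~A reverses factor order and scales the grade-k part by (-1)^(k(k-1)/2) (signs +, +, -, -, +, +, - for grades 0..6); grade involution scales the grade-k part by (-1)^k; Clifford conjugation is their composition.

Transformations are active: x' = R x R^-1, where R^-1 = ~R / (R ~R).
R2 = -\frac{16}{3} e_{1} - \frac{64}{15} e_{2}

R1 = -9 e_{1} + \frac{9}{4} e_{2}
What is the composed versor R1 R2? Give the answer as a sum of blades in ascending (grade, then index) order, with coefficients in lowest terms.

Distribute over the terms of R1 (each basis-blade product reordered to ascending indices, repeated generators contracted through their squares):
(-9 e_{1}) R2 = 48 + \frac{192}{5} e_{1} e_{2}
(\frac{9}{4} e_{2}) R2 = -\frac{48}{5} + 12 e_{1} e_{2}
Summing the partial products and collecting blades:
Answer: \frac{192}{5} + \frac{252}{5} e_{1} e_{2}


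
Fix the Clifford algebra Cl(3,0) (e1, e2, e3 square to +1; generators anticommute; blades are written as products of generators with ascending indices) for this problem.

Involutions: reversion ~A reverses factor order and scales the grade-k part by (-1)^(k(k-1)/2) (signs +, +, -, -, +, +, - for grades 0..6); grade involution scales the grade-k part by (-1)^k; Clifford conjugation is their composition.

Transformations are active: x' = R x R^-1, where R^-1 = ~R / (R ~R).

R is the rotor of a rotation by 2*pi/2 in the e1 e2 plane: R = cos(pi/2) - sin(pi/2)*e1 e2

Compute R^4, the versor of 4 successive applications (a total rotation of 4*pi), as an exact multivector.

Rotor phase runs at HALF the rotation angle; powers of one rotor simply add phase, so after 4 steps in e1 e2 the phase is 4*pi/2 = 2*pi and R^4 = cos(2*pi) - sin(2*pi)*e1 e2.
cos(2*pi) = 1 and sin(2*pi) = 0, so R^4 = 1. The total rotation 4*pi is 2 full turns, so every vector returns to itself, yet the rotor is +1, back on the identity sheet (an even number of 2*pi turns).
Answer: 1


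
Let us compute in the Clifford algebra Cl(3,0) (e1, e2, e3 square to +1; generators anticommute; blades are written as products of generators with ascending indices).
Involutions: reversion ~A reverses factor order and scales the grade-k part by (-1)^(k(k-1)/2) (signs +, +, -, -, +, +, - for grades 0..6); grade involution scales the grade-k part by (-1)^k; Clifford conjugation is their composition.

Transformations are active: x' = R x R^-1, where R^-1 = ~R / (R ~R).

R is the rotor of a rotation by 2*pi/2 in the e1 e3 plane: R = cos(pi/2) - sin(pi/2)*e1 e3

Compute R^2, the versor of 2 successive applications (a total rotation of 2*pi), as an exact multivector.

Because a rotor carries half the rotation angle, composing 2 copies of this e1 e3-plane rotor multiplies the phase: 2*(pi/2) = pi, hence R^2 = cos(pi) - sin(pi)*e1 e3.
cos(pi) = -1 and sin(pi) = 0, so R^2 = -1. The total rotation 2*pi is 1 full turn, so every vector returns to itself, yet the rotor is -1, on the OTHER sheet of the double cover (an odd number of 2*pi turns).
Answer: -1


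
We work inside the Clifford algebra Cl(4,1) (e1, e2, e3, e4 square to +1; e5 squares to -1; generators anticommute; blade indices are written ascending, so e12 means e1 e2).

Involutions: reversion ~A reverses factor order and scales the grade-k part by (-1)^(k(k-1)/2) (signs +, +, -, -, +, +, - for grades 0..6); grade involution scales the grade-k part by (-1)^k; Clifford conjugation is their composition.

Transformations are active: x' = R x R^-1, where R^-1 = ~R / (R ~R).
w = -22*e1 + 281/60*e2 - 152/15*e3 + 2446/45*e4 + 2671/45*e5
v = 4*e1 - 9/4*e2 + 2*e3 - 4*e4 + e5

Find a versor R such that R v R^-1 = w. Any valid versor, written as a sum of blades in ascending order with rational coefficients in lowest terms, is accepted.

Key observation: q(v) = q(w) = 641/16 (sandwiches preserve the norm), so R = v + w = -18*e1 + 73/30*e2 - 122/15*e3 + 2266/45*e4 + 2716/45*e5 works whenever it is invertible — the component of v along it is kept and (v - w)/2 reverses, sending v to w.
Answer: -18*e1 + 73/30*e2 - 122/15*e3 + 2266/45*e4 + 2716/45*e5


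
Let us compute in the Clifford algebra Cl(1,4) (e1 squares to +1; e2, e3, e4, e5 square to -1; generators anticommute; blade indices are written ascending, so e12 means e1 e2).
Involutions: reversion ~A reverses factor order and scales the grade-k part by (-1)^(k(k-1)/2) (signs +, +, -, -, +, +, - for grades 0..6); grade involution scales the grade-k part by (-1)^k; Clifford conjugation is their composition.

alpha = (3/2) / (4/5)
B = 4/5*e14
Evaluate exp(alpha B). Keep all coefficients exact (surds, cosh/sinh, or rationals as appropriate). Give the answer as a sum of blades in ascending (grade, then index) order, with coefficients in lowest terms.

B^2 = (4/5)^2*(e14)^2 = 16/25*(+1) = 16/25 (a basis 2-blade squares to minus the product of its generators' squares).
B^2 = 16/25 — hyperbolic case — the even/odd split gives cosh and sinh: l = 4/5, alpha*l = 3/2, so exp(alpha B) = cosh(3/2) + (sinh(3/2)/(4/5))*B = cosh(3/2) + (5*sinh(3/2)/4)*B.
Answer: cosh(3/2) + sinh(3/2)*e14


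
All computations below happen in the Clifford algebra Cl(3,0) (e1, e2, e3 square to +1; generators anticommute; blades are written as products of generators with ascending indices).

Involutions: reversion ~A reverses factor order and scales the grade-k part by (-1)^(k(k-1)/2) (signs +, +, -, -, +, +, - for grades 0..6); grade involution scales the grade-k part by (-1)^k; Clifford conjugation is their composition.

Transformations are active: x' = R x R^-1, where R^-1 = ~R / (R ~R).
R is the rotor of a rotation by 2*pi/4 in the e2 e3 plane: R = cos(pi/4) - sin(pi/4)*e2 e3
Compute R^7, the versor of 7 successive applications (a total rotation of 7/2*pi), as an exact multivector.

Half-angle bookkeeping: 7 applications in e2 e3 add up to rotor phase 7*pi/4 = 7*pi/4, so R^7 = cos(7*pi/4) - sin(7*pi/4)*e2 e3.
cos(7*pi/4) = sqrt(2)/2 and sin(7*pi/4) = -sqrt(2)/2, so R^7 = sqrt(2)/2 + sqrt(2)/2*e2 e3. The net rotation is 3/2*pi (after discarding 1 full turn, each of which contributes a factor -1 to the rotor); the rotor keeps the half-angle phase exactly.
Answer: sqrt(2)/2 + sqrt(2)/2*e2 e3


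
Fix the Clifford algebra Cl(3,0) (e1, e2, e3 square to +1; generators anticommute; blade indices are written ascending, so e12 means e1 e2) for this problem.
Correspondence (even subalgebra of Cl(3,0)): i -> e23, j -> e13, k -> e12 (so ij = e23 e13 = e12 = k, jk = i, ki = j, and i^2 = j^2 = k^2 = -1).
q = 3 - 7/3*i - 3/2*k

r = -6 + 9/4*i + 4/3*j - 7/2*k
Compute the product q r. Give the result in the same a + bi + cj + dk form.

In blades: q = 3 - 3/2*e12 - 7/3*e23, r = -6 - 7/2*e12 + 4/3*e13 + 9/4*e23.
Distribute q over r term by term (generator squares from the signature, products reordered to ascending indices): (3)*r = -18 - 21/2*e12 + 4*e13 + 27/4*e23; (-3/2*e12)*r = -21/4 + 9*e12 - 27/8*e13 + 2*e23; (-7/3*e23)*r = 21/4 - 28/9*e12 - 49/6*e13 + 14*e23.
Sum: -18 - 83/18*e12 - 181/24*e13 + 91/4*e23; translating back through the correspondence:
Answer: -18 + 91/4*i - 181/24*j - 83/18*k


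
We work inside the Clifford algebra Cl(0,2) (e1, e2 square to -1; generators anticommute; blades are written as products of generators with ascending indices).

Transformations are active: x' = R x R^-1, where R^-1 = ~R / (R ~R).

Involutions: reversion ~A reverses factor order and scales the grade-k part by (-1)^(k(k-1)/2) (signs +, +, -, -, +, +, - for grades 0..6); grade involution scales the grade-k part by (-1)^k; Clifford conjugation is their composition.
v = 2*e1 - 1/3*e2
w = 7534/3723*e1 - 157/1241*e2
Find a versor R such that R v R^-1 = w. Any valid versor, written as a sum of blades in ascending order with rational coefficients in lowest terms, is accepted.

R = v + w = 14980/3723*e1 - 1712/3723*e2 works: the equal norms (-37/9) guarantee its sandwich swaps v into w.
Answer: 14980/3723*e1 - 1712/3723*e2


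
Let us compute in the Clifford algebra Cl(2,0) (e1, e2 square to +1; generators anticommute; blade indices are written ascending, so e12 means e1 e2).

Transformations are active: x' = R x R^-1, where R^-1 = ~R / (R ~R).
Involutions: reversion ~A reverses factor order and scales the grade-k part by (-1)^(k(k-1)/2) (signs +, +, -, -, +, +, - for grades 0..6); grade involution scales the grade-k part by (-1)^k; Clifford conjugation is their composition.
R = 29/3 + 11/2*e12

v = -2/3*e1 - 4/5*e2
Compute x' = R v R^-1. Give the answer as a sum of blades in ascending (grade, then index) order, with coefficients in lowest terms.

~R = 29/3 - 11/2*e12, and R ~R = 4453/36, so R^-1 = ~R / (4453/36).
R v = -488/45*e1 - 61/15*e2
Answer: -1126/1095*e1 + 12/73*e2


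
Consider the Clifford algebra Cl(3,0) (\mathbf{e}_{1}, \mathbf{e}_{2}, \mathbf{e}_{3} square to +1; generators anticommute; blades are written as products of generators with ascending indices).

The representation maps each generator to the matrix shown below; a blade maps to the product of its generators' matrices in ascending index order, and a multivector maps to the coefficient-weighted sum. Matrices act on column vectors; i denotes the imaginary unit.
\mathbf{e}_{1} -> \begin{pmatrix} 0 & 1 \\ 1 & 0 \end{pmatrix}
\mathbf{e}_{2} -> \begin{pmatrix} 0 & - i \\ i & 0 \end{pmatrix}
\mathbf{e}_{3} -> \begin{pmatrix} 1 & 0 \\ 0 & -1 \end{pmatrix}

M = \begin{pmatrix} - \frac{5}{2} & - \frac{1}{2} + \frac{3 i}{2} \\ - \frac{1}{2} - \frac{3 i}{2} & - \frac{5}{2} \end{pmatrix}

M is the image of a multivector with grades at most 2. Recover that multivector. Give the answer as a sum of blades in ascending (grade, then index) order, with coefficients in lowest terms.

Method: 1, rho(e_{1}), rho(e_{2}), rho(e_{3}) form a trace-orthogonal basis of the 2x2 complex matrices (tr(X Y) = 2 if X = Y, else 0), so M = m0*1 + m1*rho(e_{1}) + m2*rho(e_{2}) + m3*rho(e_{3}) with m0 = tr(M)/2 = - \frac{5}{2}, m1 = tr(M rho(e_{1}))/2 = - \frac{1}{2}, m2 = tr(M rho(e_{2}))/2 = - \frac{3}{2}, m3 = tr(M rho(e_{3}))/2 = 0.
Multiplying table entries, the bivector images are rho(e_{1} e_{2}) = i*rho(e_{3}), rho(e_{1} e_{3}) = -i*rho(e_{2}), rho(e_{2} e_{3}) = i*rho(e_{1}); with real blade coefficients the real parts of m0..m3 are the coefficients of 1, e_{1}, e_{2}, e_{3} and the imaginary parts give the bivectors (e_{2} e_{3}: Im m1, e_{1} e_{3}: -Im m2, e_{1} e_{2}: Im m3).
Answer: -\frac{5}{2} - \frac{1}{2} e_{1} - \frac{3}{2} e_{2}


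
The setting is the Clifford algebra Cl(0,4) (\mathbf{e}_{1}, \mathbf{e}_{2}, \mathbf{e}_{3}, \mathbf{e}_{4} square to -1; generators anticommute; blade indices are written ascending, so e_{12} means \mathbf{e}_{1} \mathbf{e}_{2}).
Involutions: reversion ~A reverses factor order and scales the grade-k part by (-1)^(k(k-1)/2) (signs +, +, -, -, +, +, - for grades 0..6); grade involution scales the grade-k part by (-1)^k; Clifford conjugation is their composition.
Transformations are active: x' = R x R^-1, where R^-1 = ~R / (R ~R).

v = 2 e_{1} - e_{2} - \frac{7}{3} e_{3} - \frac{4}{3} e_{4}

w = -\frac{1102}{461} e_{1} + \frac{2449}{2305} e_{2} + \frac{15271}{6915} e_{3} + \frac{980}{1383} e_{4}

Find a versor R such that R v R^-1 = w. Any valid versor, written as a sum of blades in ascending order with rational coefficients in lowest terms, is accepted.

Here q(v) = q(w) = -\frac{110}{9}; the classical choice R = v + w = -\frac{180}{461} e_{1} + \frac{144}{2305} e_{2} - \frac{288}{2305} e_{3} - \frac{288}{461} e_{4} then realises v -> w under the sandwich.
Answer: -\frac{180}{461} e_{1} + \frac{144}{2305} e_{2} - \frac{288}{2305} e_{3} - \frac{288}{461} e_{4}


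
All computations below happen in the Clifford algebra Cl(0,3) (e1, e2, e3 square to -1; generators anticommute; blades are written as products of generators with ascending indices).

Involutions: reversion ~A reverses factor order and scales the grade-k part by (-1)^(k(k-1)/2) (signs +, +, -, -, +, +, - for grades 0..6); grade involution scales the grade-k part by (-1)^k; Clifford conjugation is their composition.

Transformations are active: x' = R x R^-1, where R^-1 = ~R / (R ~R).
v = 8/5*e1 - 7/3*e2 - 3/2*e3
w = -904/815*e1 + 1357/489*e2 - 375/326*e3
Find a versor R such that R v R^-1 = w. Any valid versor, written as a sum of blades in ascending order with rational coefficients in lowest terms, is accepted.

Here q(v) = q(w) = -9229/900; the classical choice R = v + w = 80/163*e1 + 72/163*e2 - 432/163*e3 then realises v -> w under the sandwich.
Answer: 80/163*e1 + 72/163*e2 - 432/163*e3


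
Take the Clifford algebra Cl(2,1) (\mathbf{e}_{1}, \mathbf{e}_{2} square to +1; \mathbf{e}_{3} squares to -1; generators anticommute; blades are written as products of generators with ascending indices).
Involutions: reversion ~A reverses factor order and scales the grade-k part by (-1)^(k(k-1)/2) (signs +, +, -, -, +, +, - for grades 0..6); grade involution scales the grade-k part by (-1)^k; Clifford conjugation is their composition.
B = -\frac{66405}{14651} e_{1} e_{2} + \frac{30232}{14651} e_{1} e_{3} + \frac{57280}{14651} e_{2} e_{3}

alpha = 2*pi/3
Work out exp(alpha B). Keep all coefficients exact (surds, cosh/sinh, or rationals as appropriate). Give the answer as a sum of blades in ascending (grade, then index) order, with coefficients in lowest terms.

B^2 term by term: the squares give (-\frac{66405}{14651})^2*(e_{1} e_{2})^2 + (\frac{30232}{14651})^2*(e_{1} e_{3})^2 + (\frac{57280}{14651})^2*(e_{2} e_{3})^2 = \frac{4409624025}{214651801}*(-1) + \frac{913973824}{214651801}*(+1) + \frac{3280998400}{214651801}*(+1) = -1 (each basis 2-blade squares to minus the product of its generators' squares); cross terms between blades sharing an index anticommute and cancel. So B^2 = -1.
B^2 = -1 — B^2 < 0, so the exponential closes trigonometrically: l = 1, alpha*l = \frac{2 \pi}{3}, so exp(alpha B) = cos(\frac{2 \pi}{3}) + (sin(\frac{2 \pi}{3})/1)*B = - \frac{1}{2} + (\frac{\sqrt{3}}{2})*B.
Answer: - \frac{1}{2} - \frac{66405 \sqrt{3}}{29302} e_{1} e_{2} + \frac{15116 \sqrt{3}}{14651} e_{1} e_{3} + \frac{28640 \sqrt{3}}{14651} e_{2} e_{3}


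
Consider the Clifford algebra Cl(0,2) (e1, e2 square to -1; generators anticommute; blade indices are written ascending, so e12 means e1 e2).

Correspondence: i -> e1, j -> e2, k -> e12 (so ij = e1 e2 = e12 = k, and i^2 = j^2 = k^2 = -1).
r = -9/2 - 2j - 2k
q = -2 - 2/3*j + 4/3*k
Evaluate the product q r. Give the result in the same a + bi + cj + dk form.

In blades: q = -2 - 2/3*e2 + 4/3*e12, r = -9/2 - 2*e2 - 2*e12.
Distribute q over r term by term (generator squares from the signature, products reordered to ascending indices): (-2)*r = 9 + 4*e2 + 4*e12; (-2/3*e2)*r = -4/3 + 4/3*e1 + 3*e2; (4/3*e12)*r = 8/3 + 8/3*e1 - 6*e12.
Sum: 31/3 + 4*e1 + 7*e2 - 2*e12; translating back through the correspondence:
Answer: 31/3 + 4i + 7j - 2k


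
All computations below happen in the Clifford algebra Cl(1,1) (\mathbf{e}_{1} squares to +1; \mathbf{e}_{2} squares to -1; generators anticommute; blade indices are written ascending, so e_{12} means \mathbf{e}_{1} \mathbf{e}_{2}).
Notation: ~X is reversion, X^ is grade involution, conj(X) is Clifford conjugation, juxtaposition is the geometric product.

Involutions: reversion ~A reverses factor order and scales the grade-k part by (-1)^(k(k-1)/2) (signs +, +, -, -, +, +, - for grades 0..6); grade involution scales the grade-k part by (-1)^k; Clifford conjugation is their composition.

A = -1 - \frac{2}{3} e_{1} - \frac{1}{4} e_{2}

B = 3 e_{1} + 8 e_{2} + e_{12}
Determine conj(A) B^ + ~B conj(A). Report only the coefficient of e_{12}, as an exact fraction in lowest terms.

first term: \frac{13}{4} e_{1} + \frac{26}{3} e_{2} - \frac{67}{12} e_{12}
second term: -\frac{11}{4} e_{1} - \frac{22}{3} e_{2} - \frac{43}{12} e_{12}
Answer: -\frac{55}{6}


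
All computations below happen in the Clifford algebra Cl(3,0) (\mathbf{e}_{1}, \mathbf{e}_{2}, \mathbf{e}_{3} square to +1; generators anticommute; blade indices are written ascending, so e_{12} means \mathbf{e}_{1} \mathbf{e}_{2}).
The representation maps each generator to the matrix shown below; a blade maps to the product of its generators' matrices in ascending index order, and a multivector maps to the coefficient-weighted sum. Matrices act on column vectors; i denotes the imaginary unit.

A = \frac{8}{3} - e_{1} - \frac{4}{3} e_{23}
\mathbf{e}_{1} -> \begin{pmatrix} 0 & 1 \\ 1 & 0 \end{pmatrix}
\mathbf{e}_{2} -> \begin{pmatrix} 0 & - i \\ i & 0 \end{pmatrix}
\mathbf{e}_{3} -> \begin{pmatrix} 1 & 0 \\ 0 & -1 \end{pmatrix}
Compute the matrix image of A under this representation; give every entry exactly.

Bivector images (products of the table entries): rho(e_{23}) = rho(\mathbf{e}_{2})rho(\mathbf{e}_{3}) = \begin{pmatrix} 0 & i \\ i & 0 \end{pmatrix}.
M = (\frac{8}{3})*1 + (-1)*rho(e_{1}) + (-\frac{4}{3})*rho(e_{23}), summed entrywise (1 is the identity matrix):
Answer: \begin{pmatrix} \frac{8}{3} & -1 - \frac{4 i}{3} \\ -1 - \frac{4 i}{3} & \frac{8}{3} \end{pmatrix}


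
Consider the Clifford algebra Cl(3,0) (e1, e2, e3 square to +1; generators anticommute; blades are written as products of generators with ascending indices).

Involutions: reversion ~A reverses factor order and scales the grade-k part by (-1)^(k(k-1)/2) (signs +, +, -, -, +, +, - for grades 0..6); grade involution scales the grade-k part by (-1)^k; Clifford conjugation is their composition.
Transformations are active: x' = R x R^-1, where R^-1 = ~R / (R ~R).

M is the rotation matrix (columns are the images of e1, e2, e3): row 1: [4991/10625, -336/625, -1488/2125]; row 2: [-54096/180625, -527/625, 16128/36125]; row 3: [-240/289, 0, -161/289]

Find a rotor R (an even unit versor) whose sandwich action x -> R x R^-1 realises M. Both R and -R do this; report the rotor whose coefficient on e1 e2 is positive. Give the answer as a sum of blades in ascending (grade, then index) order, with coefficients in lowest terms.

Method: write R = a + b12*e1 e2 + b13*e1 e3 + b23*e2 e3 with a^2 + b12^2 + b13^2 + b23^2 = 1 (so R^-1 = ~R). Expanding the columns R e_j ~R gives tr M = 4a^2 - 1 and, from the antisymmetric part, M21 - M12 = -4a*b12, M13 - M31 = 4a*b13, M32 - M23 = -4a*b23.
Here tr M = -168081/180625, so a^2 = (1 + tr M)/4 = 3136/180625 and a = ±56/425. Taking a = 56/425: M21 - M12 = 43008/180625, M13 - M31 = 4704/36125, M32 - M23 = -16128/36125, giving b12 = -192/425, b13 = 21/85, b23 = 72/85, i.e. R = 56/425 - 192/425*e1 e2 + 21/85*e1 e3 + 72/85*e2 e3.
Its e1 e2 coefficient is negative, so report the other preimage -R.
Answer: -56/425 + 192/425*e1 e2 - 21/85*e1 e3 - 72/85*e2 e3. Recall the cover is two-to-one: with M of trace -168081/180625, both preimages act alike, and the stated e1 e2 sign chooses the sheet.


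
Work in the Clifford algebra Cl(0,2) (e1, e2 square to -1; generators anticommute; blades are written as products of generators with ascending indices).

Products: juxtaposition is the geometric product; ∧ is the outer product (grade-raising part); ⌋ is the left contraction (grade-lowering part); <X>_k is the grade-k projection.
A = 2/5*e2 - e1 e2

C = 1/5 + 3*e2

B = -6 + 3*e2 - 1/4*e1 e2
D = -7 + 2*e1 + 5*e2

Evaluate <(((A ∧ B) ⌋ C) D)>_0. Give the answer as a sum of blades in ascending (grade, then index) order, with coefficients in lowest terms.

step 1: -12/5*e2 + 6*e1 e2
step 2: 36/5
step 3: -252/5 + 72/5*e1 + 36*e2
step 4: -252/5
Answer: -252/5


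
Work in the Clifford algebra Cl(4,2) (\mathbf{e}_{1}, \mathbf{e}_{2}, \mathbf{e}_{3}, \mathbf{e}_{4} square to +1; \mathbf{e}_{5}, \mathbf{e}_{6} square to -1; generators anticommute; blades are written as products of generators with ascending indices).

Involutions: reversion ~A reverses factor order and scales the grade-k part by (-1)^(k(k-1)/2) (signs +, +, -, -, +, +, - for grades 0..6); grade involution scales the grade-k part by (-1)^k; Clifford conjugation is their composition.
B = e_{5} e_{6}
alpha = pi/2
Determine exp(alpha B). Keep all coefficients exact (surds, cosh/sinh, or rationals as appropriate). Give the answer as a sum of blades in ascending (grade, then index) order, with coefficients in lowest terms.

B^2 = (1)^2*(e_{5} e_{6})^2 = 1*(-1) = -1 (a basis 2-blade squares to minus the product of its generators' squares).
B^2 = -1 — B^2 < 0, so the exponential closes trigonometrically: l = 1, alpha*l = \frac{\pi}{2}, so exp(alpha B) = cos(\frac{\pi}{2}) + (sin(\frac{\pi}{2})/1)*B = 0 + (1)*B.
Answer: e_{5} e_{6}


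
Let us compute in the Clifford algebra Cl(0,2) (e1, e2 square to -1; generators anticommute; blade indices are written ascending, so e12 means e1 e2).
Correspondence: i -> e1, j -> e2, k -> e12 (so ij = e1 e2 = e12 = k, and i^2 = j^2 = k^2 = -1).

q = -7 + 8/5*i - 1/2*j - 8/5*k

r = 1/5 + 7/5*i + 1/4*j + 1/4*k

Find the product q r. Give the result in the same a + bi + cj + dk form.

In blades: q = -7 + 8/5*e1 - 1/2*e2 - 8/5*e12, r = 1/5 + 7/5*e1 + 1/4*e2 + 1/4*e12.
Distribute q over r term by term (generator squares from the signature, products reordered to ascending indices): (-7)*r = -7/5 - 49/5*e1 - 7/4*e2 - 7/4*e12; (8/5*e1)*r = -56/25 + 8/25*e1 - 2/5*e2 + 2/5*e12; (-1/2*e2)*r = 1/8 - 1/8*e1 - 1/10*e2 + 7/10*e12; (-8/5*e12)*r = 2/5 + 2/5*e1 - 56/25*e2 - 8/25*e12.
Sum: -623/200 - 1841/200*e1 - 449/100*e2 - 97/100*e12; translating back through the correspondence:
Answer: -623/200 - 1841/200*i - 449/100*j - 97/100*k


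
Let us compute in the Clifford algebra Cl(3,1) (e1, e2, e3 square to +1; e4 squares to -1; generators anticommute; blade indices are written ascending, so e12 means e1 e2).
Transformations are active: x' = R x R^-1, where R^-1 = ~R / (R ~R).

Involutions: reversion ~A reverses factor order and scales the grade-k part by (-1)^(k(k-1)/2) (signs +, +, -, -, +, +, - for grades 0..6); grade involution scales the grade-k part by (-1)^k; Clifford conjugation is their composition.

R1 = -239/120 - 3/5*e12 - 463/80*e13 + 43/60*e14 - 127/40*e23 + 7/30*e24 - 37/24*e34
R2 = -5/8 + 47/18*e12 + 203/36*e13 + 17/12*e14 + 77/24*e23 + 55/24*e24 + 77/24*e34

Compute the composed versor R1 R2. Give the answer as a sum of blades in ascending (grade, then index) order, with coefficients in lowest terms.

Distribute over the grade parts of R1 (each basis-blade product reordered to ascending indices, repeated generators contracted through their squares):
<R1>_0 (= -239/120) R2 = 239/192 - 11233/2160*e12 - 48517/4320*e13 - 4063/1440*e14 - 18403/2880*e23 - 2629/576*e24 - 18403/2880*e34
<R1>_2 (= -3/5*e12 - 463/80*e13 + 43/60*e14 - 127/40*e23 + 7/30*e24 - 37/24*e34) R2 = 118057/2880 + 301/128*e12 + 83323/5760*e13 - 70889/5760*e14 - 437/80*e23 - 1439/540*e24 + 183413/8640*e34 + 65633/17280*e1234
Summing the partial products and collecting blades:
Answer: 60821/1440 - 49229/17280*e12 + 55901/17280*e13 - 29047/1920*e14 - 6827/576*e23 - 62459/8640*e24 + 32051/2160*e34 + 65633/17280*e1234


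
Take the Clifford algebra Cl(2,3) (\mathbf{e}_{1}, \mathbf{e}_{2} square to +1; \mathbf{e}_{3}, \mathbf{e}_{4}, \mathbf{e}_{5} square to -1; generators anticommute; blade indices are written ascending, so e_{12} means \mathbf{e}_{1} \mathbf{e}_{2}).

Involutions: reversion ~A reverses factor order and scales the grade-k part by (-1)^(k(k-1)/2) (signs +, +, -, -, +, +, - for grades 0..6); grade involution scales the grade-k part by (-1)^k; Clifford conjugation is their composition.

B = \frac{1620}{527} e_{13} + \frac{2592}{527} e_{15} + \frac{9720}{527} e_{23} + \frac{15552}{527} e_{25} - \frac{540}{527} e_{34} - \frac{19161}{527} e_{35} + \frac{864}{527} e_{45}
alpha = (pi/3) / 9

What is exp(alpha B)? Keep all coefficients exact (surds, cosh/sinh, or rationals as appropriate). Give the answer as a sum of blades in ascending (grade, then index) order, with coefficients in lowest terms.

B^2 term by term: the squares give (\frac{1620}{527})^2*(e_{13})^2 + (\frac{2592}{527})^2*(e_{15})^2 + (\frac{9720}{527})^2*(e_{23})^2 + (\frac{15552}{527})^2*(e_{25})^2 + (-\frac{540}{527})^2*(e_{34})^2 + (-\frac{19161}{527})^2*(e_{35})^2 + (\frac{864}{527})^2*(e_{45})^2 = \frac{2624400}{277729}*(+1) + \frac{6718464}{277729}*(+1) + \frac{94478400}{277729}*(+1) + \frac{241864704}{277729}*(+1) + \frac{291600}{277729}*(-1) + \frac{367143921}{277729}*(-1) + \frac{746496}{277729}*(-1) = -81 (each basis 2-blade squares to minus the product of its generators' squares); cross terms between blades sharing an index anticommute and cancel; the commuting (index-disjoint) pairs give grade-4 terms 2*c*c'*(blade product), which cancel blade by blade — e_{1235}: -\frac{50388480}{277729} + \frac{50388480}{277729} = 0; e_{1345}: \frac{2799360}{277729} - \frac{2799360}{277729} = 0; e_{2345}: \frac{16796160}{277729} - \frac{16796160}{277729} = 0 — confirming B is simple. So B^2 = -81.
B^2 = -81 — B^2 < 0, so the exponential closes trigonometrically: l = 9, alpha*l = \frac{\pi}{3}, so exp(alpha B) = cos(\frac{\pi}{3}) + (sin(\frac{\pi}{3})/9)*B = \frac{1}{2} + (\frac{\sqrt{3}}{18})*B.
Answer: \frac{1}{2} + \frac{90 \sqrt{3}}{527} e_{13} + \frac{144 \sqrt{3}}{527} e_{15} + \frac{540 \sqrt{3}}{527} e_{23} + \frac{864 \sqrt{3}}{527} e_{25} - \frac{30 \sqrt{3}}{527} e_{34} - \frac{2129 \sqrt{3}}{1054} e_{35} + \frac{48 \sqrt{3}}{527} e_{45}
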